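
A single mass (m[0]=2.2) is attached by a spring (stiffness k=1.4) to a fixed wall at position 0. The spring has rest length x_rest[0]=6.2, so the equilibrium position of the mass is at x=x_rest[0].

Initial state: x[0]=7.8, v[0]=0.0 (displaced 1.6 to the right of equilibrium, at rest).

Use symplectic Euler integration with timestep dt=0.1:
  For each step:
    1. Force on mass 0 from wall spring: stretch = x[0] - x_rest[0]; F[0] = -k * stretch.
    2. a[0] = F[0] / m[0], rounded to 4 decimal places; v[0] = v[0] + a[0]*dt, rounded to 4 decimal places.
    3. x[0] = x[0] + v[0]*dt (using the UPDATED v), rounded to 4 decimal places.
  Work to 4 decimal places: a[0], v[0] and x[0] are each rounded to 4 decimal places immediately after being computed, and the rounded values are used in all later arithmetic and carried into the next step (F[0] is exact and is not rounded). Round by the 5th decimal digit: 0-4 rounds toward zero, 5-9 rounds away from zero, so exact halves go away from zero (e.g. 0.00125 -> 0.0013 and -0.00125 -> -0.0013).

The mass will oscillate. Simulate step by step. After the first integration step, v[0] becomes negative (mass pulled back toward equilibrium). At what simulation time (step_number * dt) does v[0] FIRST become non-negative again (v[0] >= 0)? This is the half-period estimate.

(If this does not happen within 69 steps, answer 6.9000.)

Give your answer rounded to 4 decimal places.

Step 0: x=[7.8000] v=[0.0000]
Step 1: x=[7.7898] v=[-0.1018]
Step 2: x=[7.7695] v=[-0.2030]
Step 3: x=[7.7392] v=[-0.3029]
Step 4: x=[7.6991] v=[-0.4009]
Step 5: x=[7.6495] v=[-0.4963]
Step 6: x=[7.5907] v=[-0.5885]
Step 7: x=[7.5230] v=[-0.6770]
Step 8: x=[7.4469] v=[-0.7612]
Step 9: x=[7.3628] v=[-0.8406]
Step 10: x=[7.2713] v=[-0.9146]
Step 11: x=[7.1730] v=[-0.9828]
Step 12: x=[7.0685] v=[-1.0447]
Step 13: x=[6.9585] v=[-1.1000]
Step 14: x=[6.8437] v=[-1.1483]
Step 15: x=[6.7248] v=[-1.1893]
Step 16: x=[6.6025] v=[-1.2227]
Step 17: x=[6.4777] v=[-1.2483]
Step 18: x=[6.3511] v=[-1.2660]
Step 19: x=[6.2235] v=[-1.2756]
Step 20: x=[6.0958] v=[-1.2771]
Step 21: x=[5.9688] v=[-1.2705]
Step 22: x=[5.8432] v=[-1.2558]
Step 23: x=[5.7199] v=[-1.2331]
Step 24: x=[5.5996] v=[-1.2026]
Step 25: x=[5.4832] v=[-1.1644]
Step 26: x=[5.3713] v=[-1.1188]
Step 27: x=[5.2647] v=[-1.0661]
Step 28: x=[5.1640] v=[-1.0066]
Step 29: x=[5.0699] v=[-0.9407]
Step 30: x=[4.9830] v=[-0.8688]
Step 31: x=[4.9039] v=[-0.7914]
Step 32: x=[4.8330] v=[-0.7089]
Step 33: x=[4.7708] v=[-0.6219]
Step 34: x=[4.7177] v=[-0.5310]
Step 35: x=[4.6740] v=[-0.4367]
Step 36: x=[4.6400] v=[-0.3396]
Step 37: x=[4.6160] v=[-0.2403]
Step 38: x=[4.6021] v=[-0.1395]
Step 39: x=[4.5983] v=[-0.0378]
Step 40: x=[4.6047] v=[0.0641]
First v>=0 after going negative at step 40, time=4.0000

Answer: 4.0000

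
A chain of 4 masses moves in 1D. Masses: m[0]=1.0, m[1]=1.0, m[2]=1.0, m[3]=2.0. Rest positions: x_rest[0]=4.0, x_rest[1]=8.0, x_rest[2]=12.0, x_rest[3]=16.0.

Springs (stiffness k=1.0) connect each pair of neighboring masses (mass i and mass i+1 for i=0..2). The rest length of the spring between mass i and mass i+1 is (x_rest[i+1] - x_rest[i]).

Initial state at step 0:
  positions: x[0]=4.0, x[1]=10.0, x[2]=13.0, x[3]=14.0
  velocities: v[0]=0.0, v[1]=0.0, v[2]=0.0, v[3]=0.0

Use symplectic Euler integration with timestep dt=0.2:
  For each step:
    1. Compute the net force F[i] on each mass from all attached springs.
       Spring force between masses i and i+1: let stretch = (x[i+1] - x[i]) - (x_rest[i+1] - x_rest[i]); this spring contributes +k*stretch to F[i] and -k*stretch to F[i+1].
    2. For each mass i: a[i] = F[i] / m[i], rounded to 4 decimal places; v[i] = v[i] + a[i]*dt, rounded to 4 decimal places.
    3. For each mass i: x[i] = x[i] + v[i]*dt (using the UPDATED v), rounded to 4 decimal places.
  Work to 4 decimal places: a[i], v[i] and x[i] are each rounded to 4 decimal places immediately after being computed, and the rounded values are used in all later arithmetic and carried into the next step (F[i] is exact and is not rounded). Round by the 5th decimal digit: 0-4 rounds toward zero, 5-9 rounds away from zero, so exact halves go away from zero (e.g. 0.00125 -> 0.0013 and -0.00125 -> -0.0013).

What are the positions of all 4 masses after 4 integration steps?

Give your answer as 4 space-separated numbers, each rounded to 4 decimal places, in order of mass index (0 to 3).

Answer: 4.6849 8.9376 12.2597 14.5589

Derivation:
Step 0: x=[4.0000 10.0000 13.0000 14.0000] v=[0.0000 0.0000 0.0000 0.0000]
Step 1: x=[4.0800 9.8800 12.9200 14.0600] v=[0.4000 -0.6000 -0.4000 0.3000]
Step 2: x=[4.2320 9.6496 12.7640 14.1772] v=[0.7600 -1.1520 -0.7800 0.5860]
Step 3: x=[4.4407 9.3271 12.5400 14.3461] v=[1.0435 -1.6126 -1.1202 0.8447]
Step 4: x=[4.6849 8.9376 12.2597 14.5589] v=[1.2208 -1.9473 -1.4016 1.0641]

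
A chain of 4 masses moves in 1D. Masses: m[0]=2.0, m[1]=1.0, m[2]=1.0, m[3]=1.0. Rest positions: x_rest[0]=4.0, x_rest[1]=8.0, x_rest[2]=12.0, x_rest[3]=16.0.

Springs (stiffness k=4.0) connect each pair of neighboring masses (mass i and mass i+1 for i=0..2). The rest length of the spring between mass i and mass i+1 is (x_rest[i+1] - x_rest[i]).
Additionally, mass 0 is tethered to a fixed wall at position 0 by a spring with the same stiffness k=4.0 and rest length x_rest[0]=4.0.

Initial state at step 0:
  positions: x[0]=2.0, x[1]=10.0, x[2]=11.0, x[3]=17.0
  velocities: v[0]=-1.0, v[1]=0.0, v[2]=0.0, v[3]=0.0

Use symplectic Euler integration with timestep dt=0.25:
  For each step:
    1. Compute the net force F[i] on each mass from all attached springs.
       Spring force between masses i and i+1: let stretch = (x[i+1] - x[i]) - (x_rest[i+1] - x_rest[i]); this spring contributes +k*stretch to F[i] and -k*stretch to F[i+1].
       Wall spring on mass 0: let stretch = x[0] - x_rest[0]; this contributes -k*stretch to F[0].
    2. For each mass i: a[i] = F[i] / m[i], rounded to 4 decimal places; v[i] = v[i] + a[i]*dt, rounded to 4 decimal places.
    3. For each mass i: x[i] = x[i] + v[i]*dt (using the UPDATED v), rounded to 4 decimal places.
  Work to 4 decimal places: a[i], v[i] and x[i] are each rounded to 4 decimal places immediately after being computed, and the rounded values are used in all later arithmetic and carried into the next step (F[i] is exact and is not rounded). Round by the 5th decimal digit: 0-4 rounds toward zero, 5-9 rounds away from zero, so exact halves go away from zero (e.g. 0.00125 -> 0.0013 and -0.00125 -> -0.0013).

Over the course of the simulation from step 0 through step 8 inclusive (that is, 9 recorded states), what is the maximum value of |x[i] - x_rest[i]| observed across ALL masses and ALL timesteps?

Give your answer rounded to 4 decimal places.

Answer: 2.9292

Derivation:
Step 0: x=[2.0000 10.0000 11.0000 17.0000] v=[-1.0000 0.0000 0.0000 0.0000]
Step 1: x=[2.5000 8.2500 12.2500 16.5000] v=[2.0000 -7.0000 5.0000 -2.0000]
Step 2: x=[3.4063 6.0625 13.5625 15.9375] v=[3.6250 -8.7500 5.2500 -2.2500]
Step 3: x=[4.2188 5.0860 13.5938 15.7813] v=[3.2500 -3.9062 0.1250 -0.6250]
Step 4: x=[4.6124 6.0196 12.0450 16.0782] v=[1.5742 3.7344 -6.1953 1.1875]
Step 5: x=[4.6053 8.1078 9.9981 16.3668] v=[-0.0284 8.3526 -8.1875 1.1543]
Step 6: x=[4.4604 9.7929 9.0708 16.0632] v=[-0.5798 6.7404 -3.7091 -1.2144]
Step 7: x=[4.4245 9.9644 10.0722 15.0115] v=[-0.1438 0.6858 4.0054 -4.2068]
Step 8: x=[4.5280 8.7778 12.2814 13.7250] v=[0.4139 -4.7463 8.8369 -5.1461]
Max displacement = 2.9292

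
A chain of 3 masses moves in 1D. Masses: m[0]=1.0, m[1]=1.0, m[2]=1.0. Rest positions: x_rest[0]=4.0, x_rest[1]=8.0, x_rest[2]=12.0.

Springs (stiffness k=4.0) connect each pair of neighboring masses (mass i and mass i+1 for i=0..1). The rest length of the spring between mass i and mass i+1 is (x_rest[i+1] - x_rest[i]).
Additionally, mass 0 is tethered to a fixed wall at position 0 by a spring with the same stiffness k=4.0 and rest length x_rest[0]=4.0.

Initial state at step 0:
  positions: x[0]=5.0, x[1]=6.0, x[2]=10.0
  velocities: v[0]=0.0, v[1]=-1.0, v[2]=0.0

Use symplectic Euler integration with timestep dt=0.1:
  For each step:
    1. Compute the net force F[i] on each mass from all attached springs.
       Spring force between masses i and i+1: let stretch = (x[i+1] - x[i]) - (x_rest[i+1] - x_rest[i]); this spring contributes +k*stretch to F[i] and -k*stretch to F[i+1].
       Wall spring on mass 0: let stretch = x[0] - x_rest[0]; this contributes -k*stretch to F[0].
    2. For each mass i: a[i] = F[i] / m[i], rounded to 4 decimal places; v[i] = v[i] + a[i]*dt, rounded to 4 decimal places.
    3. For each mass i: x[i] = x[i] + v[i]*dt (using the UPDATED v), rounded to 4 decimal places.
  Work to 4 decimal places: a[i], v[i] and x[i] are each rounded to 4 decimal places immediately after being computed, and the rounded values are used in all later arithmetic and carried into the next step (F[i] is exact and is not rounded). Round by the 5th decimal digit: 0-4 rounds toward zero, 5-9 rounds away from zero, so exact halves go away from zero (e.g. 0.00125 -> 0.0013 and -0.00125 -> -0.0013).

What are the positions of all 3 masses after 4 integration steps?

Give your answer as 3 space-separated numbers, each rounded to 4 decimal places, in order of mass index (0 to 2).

Answer: 3.6137 6.6493 10.0292

Derivation:
Step 0: x=[5.0000 6.0000 10.0000] v=[0.0000 -1.0000 0.0000]
Step 1: x=[4.8400 6.0200 10.0000] v=[-1.6000 0.2000 0.0000]
Step 2: x=[4.5336 6.1520 10.0008] v=[-3.0640 1.3200 0.0080]
Step 3: x=[4.1106 6.3732 10.0077] v=[-4.2301 2.2122 0.0685]
Step 4: x=[3.6137 6.6493 10.0292] v=[-4.9693 2.7610 0.2147]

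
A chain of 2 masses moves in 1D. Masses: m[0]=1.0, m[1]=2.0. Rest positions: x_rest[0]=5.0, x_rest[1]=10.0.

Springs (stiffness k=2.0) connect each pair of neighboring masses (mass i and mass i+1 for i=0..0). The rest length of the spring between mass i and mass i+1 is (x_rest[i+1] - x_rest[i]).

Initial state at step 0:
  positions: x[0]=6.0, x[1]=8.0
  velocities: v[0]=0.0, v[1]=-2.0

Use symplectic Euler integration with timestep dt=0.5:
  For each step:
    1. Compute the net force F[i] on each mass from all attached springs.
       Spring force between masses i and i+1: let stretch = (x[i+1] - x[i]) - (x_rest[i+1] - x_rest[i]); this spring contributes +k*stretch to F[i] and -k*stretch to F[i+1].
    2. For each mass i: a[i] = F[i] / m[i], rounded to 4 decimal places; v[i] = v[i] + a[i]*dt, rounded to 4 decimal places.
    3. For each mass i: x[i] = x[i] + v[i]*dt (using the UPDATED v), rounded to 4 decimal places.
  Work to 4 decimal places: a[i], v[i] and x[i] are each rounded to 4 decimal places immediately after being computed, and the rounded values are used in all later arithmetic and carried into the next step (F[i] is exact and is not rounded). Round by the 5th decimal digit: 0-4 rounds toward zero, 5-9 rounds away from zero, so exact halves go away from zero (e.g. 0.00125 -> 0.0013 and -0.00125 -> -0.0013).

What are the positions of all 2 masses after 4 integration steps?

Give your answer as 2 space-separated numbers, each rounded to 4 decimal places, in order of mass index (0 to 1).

Answer: -0.4297 7.2149

Derivation:
Step 0: x=[6.0000 8.0000] v=[0.0000 -2.0000]
Step 1: x=[4.5000 7.7500] v=[-3.0000 -0.5000]
Step 2: x=[2.1250 7.9375] v=[-4.7500 0.3750]
Step 3: x=[0.1563 7.9219] v=[-3.9375 -0.0313]
Step 4: x=[-0.4297 7.2149] v=[-1.1719 -1.4141]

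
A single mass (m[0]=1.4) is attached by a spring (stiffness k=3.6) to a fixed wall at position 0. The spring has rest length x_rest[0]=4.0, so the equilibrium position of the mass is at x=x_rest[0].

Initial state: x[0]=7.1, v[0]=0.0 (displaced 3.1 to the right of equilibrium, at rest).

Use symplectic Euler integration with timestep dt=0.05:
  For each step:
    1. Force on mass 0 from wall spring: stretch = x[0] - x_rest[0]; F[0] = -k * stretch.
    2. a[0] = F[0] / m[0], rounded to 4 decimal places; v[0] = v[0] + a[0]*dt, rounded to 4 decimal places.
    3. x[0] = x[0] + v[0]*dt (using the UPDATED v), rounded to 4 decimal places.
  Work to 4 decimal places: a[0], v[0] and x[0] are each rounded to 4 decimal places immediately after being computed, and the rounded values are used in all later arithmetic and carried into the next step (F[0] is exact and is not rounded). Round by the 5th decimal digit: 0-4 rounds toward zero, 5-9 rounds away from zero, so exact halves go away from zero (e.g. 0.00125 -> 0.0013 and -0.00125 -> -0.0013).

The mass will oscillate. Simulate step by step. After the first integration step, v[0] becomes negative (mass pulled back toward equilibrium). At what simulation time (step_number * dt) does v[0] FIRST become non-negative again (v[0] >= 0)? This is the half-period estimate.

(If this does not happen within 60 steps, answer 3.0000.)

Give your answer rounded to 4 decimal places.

Answer: 2.0000

Derivation:
Step 0: x=[7.1000] v=[0.0000]
Step 1: x=[7.0801] v=[-0.3986]
Step 2: x=[7.0404] v=[-0.7946]
Step 3: x=[6.9811] v=[-1.1855]
Step 4: x=[6.9027] v=[-1.5688]
Step 5: x=[6.8056] v=[-1.9420]
Step 6: x=[6.6905] v=[-2.3027]
Step 7: x=[6.5581] v=[-2.6486]
Step 8: x=[6.4092] v=[-2.9775]
Step 9: x=[6.2448] v=[-3.2873]
Step 10: x=[6.0660] v=[-3.5759]
Step 11: x=[5.8739] v=[-3.8415]
Step 12: x=[5.6698] v=[-4.0824]
Step 13: x=[5.4549] v=[-4.2971]
Step 14: x=[5.2307] v=[-4.4842]
Step 15: x=[4.9986] v=[-4.6424]
Step 16: x=[4.7601] v=[-4.7708]
Step 17: x=[4.5167] v=[-4.8685]
Step 18: x=[4.2700] v=[-4.9349]
Step 19: x=[4.0215] v=[-4.9696]
Step 20: x=[3.7729] v=[-4.9724]
Step 21: x=[3.5257] v=[-4.9432]
Step 22: x=[3.2816] v=[-4.8822]
Step 23: x=[3.0421] v=[-4.7898]
Step 24: x=[2.8088] v=[-4.6666]
Step 25: x=[2.5831] v=[-4.5134]
Step 26: x=[2.3665] v=[-4.3312]
Step 27: x=[2.1604] v=[-4.1212]
Step 28: x=[1.9662] v=[-3.8847]
Step 29: x=[1.7850] v=[-3.6232]
Step 30: x=[1.6181] v=[-3.3384]
Step 31: x=[1.4665] v=[-3.0322]
Step 32: x=[1.3312] v=[-2.7065]
Step 33: x=[1.2130] v=[-2.3634]
Step 34: x=[1.1127] v=[-2.0051]
Step 35: x=[1.0310] v=[-1.6339]
Step 36: x=[0.9684] v=[-1.2522]
Step 37: x=[0.9253] v=[-0.8624]
Step 38: x=[0.9019] v=[-0.4671]
Step 39: x=[0.8985] v=[-0.0688]
Step 40: x=[0.9150] v=[0.3300]
First v>=0 after going negative at step 40, time=2.0000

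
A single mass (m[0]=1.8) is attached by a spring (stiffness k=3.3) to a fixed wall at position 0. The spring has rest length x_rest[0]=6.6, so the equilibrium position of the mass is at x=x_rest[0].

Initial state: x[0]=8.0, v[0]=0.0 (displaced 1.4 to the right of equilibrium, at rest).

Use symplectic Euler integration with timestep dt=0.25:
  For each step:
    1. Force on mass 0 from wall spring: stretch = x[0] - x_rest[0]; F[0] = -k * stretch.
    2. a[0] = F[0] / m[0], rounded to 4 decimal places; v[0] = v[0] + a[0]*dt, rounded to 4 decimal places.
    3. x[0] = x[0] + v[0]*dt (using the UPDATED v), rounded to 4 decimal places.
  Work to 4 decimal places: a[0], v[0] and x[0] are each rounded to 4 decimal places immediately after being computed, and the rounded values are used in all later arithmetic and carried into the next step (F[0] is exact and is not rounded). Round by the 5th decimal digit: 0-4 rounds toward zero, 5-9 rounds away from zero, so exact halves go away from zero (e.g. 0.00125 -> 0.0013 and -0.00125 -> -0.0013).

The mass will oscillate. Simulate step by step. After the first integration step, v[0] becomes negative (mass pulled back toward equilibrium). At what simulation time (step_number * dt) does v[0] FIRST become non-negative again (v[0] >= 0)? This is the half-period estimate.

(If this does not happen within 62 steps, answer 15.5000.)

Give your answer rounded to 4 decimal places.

Answer: 2.5000

Derivation:
Step 0: x=[8.0000] v=[0.0000]
Step 1: x=[7.8396] v=[-0.6417]
Step 2: x=[7.5371] v=[-1.2099]
Step 3: x=[7.1273] v=[-1.6394]
Step 4: x=[6.6570] v=[-1.8811]
Step 5: x=[6.1802] v=[-1.9072]
Step 6: x=[5.7515] v=[-1.7148]
Step 7: x=[5.4200] v=[-1.3259]
Step 8: x=[5.2237] v=[-0.7851]
Step 9: x=[5.1851] v=[-0.1543]
Step 10: x=[5.3087] v=[0.4942]
First v>=0 after going negative at step 10, time=2.5000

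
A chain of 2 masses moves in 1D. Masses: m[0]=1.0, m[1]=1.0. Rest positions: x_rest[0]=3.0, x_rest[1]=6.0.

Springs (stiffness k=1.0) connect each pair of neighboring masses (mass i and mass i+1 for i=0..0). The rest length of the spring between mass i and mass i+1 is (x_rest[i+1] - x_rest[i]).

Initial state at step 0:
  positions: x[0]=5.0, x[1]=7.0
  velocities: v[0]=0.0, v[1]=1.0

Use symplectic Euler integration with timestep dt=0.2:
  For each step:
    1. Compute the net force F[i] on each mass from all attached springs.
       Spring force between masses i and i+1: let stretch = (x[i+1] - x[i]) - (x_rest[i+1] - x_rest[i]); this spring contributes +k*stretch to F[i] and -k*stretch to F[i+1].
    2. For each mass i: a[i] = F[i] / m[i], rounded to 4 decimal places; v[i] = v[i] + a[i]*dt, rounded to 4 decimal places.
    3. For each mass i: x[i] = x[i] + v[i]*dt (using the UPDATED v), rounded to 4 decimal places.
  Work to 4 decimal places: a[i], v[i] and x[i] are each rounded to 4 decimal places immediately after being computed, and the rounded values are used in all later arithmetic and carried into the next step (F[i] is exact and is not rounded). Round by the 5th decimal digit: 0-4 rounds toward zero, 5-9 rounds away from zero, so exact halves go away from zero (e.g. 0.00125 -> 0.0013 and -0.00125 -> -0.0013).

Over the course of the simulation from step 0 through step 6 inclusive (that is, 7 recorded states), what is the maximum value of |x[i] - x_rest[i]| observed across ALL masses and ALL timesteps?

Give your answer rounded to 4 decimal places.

Answer: 2.5907

Derivation:
Step 0: x=[5.0000 7.0000] v=[0.0000 1.0000]
Step 1: x=[4.9600 7.2400] v=[-0.2000 1.2000]
Step 2: x=[4.8912 7.5088] v=[-0.3440 1.3440]
Step 3: x=[4.8071 7.7929] v=[-0.4205 1.4205]
Step 4: x=[4.7224 8.0776] v=[-0.4233 1.4233]
Step 5: x=[4.6519 8.3481] v=[-0.3523 1.3523]
Step 6: x=[4.6093 8.5907] v=[-0.2131 1.2131]
Max displacement = 2.5907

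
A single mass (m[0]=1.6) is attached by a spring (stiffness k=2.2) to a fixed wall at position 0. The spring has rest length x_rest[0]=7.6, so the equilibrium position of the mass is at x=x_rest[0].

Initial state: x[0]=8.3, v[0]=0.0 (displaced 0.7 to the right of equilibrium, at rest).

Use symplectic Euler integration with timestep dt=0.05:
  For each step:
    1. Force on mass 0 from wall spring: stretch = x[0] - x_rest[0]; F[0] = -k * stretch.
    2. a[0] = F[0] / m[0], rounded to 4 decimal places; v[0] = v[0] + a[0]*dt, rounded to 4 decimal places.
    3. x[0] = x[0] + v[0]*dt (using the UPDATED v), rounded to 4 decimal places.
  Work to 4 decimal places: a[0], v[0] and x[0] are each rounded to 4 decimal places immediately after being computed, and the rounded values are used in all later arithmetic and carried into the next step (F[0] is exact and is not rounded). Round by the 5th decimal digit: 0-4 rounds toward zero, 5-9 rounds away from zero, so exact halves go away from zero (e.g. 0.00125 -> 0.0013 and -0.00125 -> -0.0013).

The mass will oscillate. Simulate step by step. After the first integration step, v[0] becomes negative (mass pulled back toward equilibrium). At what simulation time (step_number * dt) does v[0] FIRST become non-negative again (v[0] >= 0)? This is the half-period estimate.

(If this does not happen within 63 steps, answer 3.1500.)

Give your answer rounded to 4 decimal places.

Step 0: x=[8.3000] v=[0.0000]
Step 1: x=[8.2976] v=[-0.0481]
Step 2: x=[8.2928] v=[-0.0961]
Step 3: x=[8.2856] v=[-0.1437]
Step 4: x=[8.2761] v=[-0.1908]
Step 5: x=[8.2642] v=[-0.2373]
Step 6: x=[8.2501] v=[-0.2830]
Step 7: x=[8.2337] v=[-0.3277]
Step 8: x=[8.2151] v=[-0.3713]
Step 9: x=[8.1944] v=[-0.4136]
Step 10: x=[8.1717] v=[-0.4545]
Step 11: x=[8.1470] v=[-0.4938]
Step 12: x=[8.1204] v=[-0.5314]
Step 13: x=[8.0920] v=[-0.5672]
Step 14: x=[8.0620] v=[-0.6010]
Step 15: x=[8.0304] v=[-0.6328]
Step 16: x=[7.9973] v=[-0.6624]
Step 17: x=[7.9628] v=[-0.6897]
Step 18: x=[7.9271] v=[-0.7146]
Step 19: x=[7.8902] v=[-0.7371]
Step 20: x=[7.8523] v=[-0.7571]
Step 21: x=[7.8136] v=[-0.7744]
Step 22: x=[7.7741] v=[-0.7891]
Step 23: x=[7.7340] v=[-0.8011]
Step 24: x=[7.6935] v=[-0.8103]
Step 25: x=[7.6527] v=[-0.8167]
Step 26: x=[7.6117] v=[-0.8203]
Step 27: x=[7.5706] v=[-0.8211]
Step 28: x=[7.5296] v=[-0.8191]
Step 29: x=[7.4889] v=[-0.8143]
Step 30: x=[7.4486] v=[-0.8067]
Step 31: x=[7.4088] v=[-0.7963]
Step 32: x=[7.3696] v=[-0.7832]
Step 33: x=[7.3312] v=[-0.7674]
Step 34: x=[7.2938] v=[-0.7489]
Step 35: x=[7.2574] v=[-0.7279]
Step 36: x=[7.2222] v=[-0.7043]
Step 37: x=[7.1883] v=[-0.6783]
Step 38: x=[7.1558] v=[-0.6500]
Step 39: x=[7.1248] v=[-0.6195]
Step 40: x=[7.0955] v=[-0.5868]
Step 41: x=[7.0679] v=[-0.5521]
Step 42: x=[7.0421] v=[-0.5155]
Step 43: x=[7.0182] v=[-0.4771]
Step 44: x=[6.9963] v=[-0.4371]
Step 45: x=[6.9765] v=[-0.3956]
Step 46: x=[6.9589] v=[-0.3527]
Step 47: x=[6.9435] v=[-0.3086]
Step 48: x=[6.9303] v=[-0.2635]
Step 49: x=[6.9194] v=[-0.2175]
Step 50: x=[6.9109] v=[-0.1707]
Step 51: x=[6.9047] v=[-0.1233]
Step 52: x=[6.9009] v=[-0.0755]
Step 53: x=[6.8995] v=[-0.0274]
Step 54: x=[6.9005] v=[0.0208]
First v>=0 after going negative at step 54, time=2.7000

Answer: 2.7000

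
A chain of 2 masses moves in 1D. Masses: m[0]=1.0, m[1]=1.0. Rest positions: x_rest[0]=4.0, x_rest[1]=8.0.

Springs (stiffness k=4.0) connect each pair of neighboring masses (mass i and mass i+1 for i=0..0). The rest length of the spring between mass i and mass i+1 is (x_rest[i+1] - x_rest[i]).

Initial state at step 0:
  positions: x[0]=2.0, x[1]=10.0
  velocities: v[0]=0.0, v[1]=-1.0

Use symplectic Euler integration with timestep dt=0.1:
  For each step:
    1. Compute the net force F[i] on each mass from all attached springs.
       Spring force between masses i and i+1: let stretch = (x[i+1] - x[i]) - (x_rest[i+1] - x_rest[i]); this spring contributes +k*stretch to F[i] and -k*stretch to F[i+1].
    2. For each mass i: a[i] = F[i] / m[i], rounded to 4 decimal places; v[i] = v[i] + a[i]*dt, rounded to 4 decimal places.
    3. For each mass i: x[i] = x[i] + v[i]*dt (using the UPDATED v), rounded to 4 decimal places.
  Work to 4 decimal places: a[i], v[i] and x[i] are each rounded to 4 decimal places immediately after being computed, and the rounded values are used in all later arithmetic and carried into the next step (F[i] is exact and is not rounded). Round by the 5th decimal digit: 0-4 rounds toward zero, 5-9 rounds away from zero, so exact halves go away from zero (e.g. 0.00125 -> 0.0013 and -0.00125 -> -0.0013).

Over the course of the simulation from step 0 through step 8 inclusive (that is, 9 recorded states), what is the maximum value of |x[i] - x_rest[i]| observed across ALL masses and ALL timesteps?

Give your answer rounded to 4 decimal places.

Answer: 2.0430

Derivation:
Step 0: x=[2.0000 10.0000] v=[0.0000 -1.0000]
Step 1: x=[2.1600 9.7400] v=[1.6000 -2.6000]
Step 2: x=[2.4632 9.3368] v=[3.0320 -4.0320]
Step 3: x=[2.8813 8.8187] v=[4.1814 -5.1814]
Step 4: x=[3.3769 8.2231] v=[4.9564 -5.9564]
Step 5: x=[3.9064 7.5936] v=[5.2949 -6.2949]
Step 6: x=[4.4234 6.9766] v=[5.1698 -6.1698]
Step 7: x=[4.8825 6.4175] v=[4.5911 -5.5911]
Step 8: x=[5.2430 5.9570] v=[3.6051 -4.6051]
Max displacement = 2.0430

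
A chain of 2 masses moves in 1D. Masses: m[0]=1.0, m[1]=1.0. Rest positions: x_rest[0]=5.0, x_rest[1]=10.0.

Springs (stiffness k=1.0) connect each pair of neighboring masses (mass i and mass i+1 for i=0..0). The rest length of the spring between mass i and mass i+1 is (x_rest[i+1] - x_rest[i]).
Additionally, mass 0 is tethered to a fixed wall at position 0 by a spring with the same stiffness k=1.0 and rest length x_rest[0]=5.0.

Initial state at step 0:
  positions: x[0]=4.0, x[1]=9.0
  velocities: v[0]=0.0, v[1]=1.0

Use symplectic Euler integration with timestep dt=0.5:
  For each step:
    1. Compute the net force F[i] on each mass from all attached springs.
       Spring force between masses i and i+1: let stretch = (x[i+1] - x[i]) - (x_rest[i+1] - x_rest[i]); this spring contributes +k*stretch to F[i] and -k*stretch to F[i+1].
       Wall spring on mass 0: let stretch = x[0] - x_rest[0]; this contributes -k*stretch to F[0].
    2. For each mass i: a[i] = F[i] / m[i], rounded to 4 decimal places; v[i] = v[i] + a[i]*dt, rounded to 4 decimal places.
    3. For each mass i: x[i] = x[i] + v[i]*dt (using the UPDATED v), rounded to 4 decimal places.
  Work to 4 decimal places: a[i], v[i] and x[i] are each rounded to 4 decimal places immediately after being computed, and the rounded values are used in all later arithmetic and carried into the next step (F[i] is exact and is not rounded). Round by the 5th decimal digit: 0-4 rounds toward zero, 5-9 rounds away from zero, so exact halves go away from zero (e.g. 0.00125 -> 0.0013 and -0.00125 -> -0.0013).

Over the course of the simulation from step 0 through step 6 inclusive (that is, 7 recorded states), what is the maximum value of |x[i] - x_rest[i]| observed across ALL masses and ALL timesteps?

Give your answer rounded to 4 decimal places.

Answer: 1.5879

Derivation:
Step 0: x=[4.0000 9.0000] v=[0.0000 1.0000]
Step 1: x=[4.2500 9.5000] v=[0.5000 1.0000]
Step 2: x=[4.7500 9.9375] v=[1.0000 0.8750]
Step 3: x=[5.3594 10.3282] v=[1.2188 0.7813]
Step 4: x=[5.8712 10.7267] v=[1.0235 0.7969]
Step 5: x=[6.1291 11.1613] v=[0.5157 0.8692]
Step 6: x=[6.1127 11.5879] v=[-0.0328 0.8531]
Max displacement = 1.5879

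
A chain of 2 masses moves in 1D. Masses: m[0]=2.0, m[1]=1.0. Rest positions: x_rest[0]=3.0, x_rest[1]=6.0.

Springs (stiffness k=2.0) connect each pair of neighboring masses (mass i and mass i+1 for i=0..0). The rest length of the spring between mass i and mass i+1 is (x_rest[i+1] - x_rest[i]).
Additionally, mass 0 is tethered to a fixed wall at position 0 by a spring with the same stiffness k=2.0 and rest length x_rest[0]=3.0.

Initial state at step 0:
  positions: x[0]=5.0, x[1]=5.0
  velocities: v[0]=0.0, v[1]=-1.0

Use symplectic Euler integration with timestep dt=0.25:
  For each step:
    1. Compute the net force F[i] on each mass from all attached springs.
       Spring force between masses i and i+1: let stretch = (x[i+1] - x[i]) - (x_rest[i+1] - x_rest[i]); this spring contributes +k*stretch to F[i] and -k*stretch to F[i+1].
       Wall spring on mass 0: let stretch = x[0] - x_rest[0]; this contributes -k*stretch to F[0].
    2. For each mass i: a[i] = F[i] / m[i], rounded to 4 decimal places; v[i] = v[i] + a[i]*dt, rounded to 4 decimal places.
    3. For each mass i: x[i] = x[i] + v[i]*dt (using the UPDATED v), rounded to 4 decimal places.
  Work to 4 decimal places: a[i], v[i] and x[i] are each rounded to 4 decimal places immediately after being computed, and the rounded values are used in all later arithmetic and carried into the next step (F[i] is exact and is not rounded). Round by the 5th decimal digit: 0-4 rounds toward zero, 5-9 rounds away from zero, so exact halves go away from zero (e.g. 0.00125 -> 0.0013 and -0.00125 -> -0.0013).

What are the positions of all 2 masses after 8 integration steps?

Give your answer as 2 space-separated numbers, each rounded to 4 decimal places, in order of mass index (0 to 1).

Answer: 1.4413 6.7866

Derivation:
Step 0: x=[5.0000 5.0000] v=[0.0000 -1.0000]
Step 1: x=[4.6875 5.1250] v=[-1.2500 0.5000]
Step 2: x=[4.1094 5.5703] v=[-2.3125 1.7813]
Step 3: x=[3.3658 6.2080] v=[-2.9746 2.5509]
Step 4: x=[2.5894 6.8655] v=[-3.1055 2.6298]
Step 5: x=[1.9185 7.3635] v=[-2.6838 1.9918]
Step 6: x=[1.4680 7.5558] v=[-1.8022 0.7693]
Step 7: x=[1.3062 7.3622] v=[-0.6473 -0.7746]
Step 8: x=[1.4413 6.7866] v=[0.5402 -2.3026]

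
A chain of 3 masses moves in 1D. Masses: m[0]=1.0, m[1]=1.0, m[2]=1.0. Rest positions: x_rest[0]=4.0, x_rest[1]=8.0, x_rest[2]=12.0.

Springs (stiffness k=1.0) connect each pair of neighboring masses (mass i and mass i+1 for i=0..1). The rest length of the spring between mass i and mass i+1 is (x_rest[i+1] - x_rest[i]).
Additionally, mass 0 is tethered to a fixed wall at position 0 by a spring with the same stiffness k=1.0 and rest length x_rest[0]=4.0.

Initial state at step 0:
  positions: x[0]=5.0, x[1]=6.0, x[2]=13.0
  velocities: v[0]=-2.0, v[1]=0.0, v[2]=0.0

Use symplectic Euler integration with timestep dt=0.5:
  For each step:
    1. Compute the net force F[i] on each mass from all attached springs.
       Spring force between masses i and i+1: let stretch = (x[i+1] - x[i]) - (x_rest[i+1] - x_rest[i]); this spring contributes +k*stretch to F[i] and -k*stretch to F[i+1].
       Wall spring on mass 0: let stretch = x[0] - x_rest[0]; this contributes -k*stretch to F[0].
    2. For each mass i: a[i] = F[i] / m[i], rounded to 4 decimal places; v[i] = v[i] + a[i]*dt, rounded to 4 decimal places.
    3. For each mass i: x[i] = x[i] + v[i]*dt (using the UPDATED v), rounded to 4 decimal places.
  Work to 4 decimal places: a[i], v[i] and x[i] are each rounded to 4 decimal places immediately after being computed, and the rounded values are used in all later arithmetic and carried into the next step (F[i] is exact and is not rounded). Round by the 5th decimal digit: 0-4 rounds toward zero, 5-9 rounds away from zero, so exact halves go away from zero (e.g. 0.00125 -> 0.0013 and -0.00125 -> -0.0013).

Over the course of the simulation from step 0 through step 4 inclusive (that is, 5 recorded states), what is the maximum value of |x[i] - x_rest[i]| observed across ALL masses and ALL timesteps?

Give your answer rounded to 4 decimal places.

Answer: 2.6719

Derivation:
Step 0: x=[5.0000 6.0000 13.0000] v=[-2.0000 0.0000 0.0000]
Step 1: x=[3.0000 7.5000 12.2500] v=[-4.0000 3.0000 -1.5000]
Step 2: x=[1.3750 9.0625 11.3125] v=[-3.2500 3.1250 -1.8750]
Step 3: x=[1.3281 9.2657 10.8125] v=[-0.0938 0.4063 -1.0000]
Step 4: x=[2.9336 7.8712 10.9258] v=[3.2110 -2.7891 0.2266]
Max displacement = 2.6719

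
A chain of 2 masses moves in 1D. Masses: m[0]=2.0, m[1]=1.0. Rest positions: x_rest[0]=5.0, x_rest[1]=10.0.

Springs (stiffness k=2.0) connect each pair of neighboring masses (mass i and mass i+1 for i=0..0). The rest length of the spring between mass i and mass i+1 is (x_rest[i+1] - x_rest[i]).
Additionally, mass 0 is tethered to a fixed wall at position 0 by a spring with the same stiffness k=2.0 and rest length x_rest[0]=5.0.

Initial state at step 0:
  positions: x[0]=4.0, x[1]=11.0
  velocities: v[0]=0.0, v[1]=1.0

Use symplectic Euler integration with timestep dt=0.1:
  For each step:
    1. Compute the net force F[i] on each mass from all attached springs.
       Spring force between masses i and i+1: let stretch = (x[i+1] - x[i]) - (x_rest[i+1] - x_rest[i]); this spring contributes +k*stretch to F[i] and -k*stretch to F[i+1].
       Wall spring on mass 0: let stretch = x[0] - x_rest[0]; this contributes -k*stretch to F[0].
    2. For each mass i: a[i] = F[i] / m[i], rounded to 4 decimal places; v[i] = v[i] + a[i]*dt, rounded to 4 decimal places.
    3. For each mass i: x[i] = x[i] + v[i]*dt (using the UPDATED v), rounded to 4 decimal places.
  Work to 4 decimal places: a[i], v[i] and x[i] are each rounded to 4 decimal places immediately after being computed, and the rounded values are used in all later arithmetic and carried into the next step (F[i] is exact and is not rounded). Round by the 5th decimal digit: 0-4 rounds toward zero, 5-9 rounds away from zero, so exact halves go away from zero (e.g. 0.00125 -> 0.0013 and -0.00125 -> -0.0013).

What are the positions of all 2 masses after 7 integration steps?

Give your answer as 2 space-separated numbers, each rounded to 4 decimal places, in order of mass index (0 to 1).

Step 0: x=[4.0000 11.0000] v=[0.0000 1.0000]
Step 1: x=[4.0300 11.0600] v=[0.3000 0.6000]
Step 2: x=[4.0900 11.0794] v=[0.6000 0.1940]
Step 3: x=[4.1790 11.0590] v=[0.8899 -0.2039]
Step 4: x=[4.2950 11.0010] v=[1.1600 -0.5799]
Step 5: x=[4.4351 10.9089] v=[1.4011 -0.9211]
Step 6: x=[4.5956 10.7873] v=[1.6050 -1.2159]
Step 7: x=[4.7721 10.6419] v=[1.7646 -1.4542]

Answer: 4.7721 10.6419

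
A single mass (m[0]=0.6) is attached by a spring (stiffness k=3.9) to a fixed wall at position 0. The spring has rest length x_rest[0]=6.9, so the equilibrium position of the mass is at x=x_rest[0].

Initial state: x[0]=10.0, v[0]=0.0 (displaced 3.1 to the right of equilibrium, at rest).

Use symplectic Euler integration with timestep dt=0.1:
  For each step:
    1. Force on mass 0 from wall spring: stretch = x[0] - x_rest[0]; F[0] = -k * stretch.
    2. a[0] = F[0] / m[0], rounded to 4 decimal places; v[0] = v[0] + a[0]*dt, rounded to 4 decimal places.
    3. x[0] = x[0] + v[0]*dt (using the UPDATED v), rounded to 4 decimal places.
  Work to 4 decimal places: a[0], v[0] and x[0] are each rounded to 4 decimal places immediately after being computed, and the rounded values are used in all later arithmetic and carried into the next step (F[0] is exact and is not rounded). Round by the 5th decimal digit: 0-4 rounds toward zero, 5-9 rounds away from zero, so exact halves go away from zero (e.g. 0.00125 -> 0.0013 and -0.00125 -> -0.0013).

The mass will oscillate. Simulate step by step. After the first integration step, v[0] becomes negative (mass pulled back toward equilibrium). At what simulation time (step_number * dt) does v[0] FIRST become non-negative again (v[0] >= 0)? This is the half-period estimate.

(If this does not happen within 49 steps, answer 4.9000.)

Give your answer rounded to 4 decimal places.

Answer: 1.3000

Derivation:
Step 0: x=[10.0000] v=[0.0000]
Step 1: x=[9.7985] v=[-2.0150]
Step 2: x=[9.4086] v=[-3.8990]
Step 3: x=[8.8556] v=[-5.5296]
Step 4: x=[8.1755] v=[-6.8007]
Step 5: x=[7.4125] v=[-7.6298]
Step 6: x=[6.6162] v=[-7.9629]
Step 7: x=[5.8384] v=[-7.7784]
Step 8: x=[5.1296] v=[-7.0884]
Step 9: x=[4.5358] v=[-5.9376]
Step 10: x=[4.0957] v=[-4.4009]
Step 11: x=[3.8379] v=[-2.5781]
Step 12: x=[3.7791] v=[-0.5877]
Step 13: x=[3.9232] v=[1.4409]
First v>=0 after going negative at step 13, time=1.3000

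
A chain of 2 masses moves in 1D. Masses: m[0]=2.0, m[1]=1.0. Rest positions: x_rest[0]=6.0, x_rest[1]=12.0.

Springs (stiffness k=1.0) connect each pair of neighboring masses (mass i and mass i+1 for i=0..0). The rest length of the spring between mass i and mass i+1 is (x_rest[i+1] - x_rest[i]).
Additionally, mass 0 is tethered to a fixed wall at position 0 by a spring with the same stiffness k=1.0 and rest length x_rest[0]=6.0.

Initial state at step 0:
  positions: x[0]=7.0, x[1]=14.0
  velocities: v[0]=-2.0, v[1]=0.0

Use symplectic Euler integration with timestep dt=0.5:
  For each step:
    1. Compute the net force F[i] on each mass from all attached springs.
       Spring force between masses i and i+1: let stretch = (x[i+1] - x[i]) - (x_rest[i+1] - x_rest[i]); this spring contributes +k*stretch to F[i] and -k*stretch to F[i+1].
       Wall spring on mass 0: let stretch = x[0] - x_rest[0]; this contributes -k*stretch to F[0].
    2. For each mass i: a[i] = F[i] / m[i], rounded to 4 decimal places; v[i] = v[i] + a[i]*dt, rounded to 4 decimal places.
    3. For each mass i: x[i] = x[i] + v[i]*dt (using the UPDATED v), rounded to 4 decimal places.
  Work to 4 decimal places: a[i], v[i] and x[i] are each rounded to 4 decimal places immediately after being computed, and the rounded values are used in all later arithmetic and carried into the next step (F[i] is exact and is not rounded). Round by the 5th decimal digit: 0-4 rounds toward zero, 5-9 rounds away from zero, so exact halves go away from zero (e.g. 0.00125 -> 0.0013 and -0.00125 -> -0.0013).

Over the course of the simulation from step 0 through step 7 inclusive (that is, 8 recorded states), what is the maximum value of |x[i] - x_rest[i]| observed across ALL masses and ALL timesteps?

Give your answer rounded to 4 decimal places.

Answer: 4.3264

Derivation:
Step 0: x=[7.0000 14.0000] v=[-2.0000 0.0000]
Step 1: x=[6.0000 13.7500] v=[-2.0000 -0.5000]
Step 2: x=[5.2188 13.0625] v=[-1.5625 -1.3750]
Step 3: x=[4.7657 11.9141] v=[-0.9063 -2.2969]
Step 4: x=[4.6104 10.4786] v=[-0.3106 -2.8711]
Step 5: x=[4.6124 9.0760] v=[0.0039 -2.8052]
Step 6: x=[4.5958 8.0575] v=[-0.0333 -2.0370]
Step 7: x=[4.4374 7.6736] v=[-0.3169 -0.7679]
Max displacement = 4.3264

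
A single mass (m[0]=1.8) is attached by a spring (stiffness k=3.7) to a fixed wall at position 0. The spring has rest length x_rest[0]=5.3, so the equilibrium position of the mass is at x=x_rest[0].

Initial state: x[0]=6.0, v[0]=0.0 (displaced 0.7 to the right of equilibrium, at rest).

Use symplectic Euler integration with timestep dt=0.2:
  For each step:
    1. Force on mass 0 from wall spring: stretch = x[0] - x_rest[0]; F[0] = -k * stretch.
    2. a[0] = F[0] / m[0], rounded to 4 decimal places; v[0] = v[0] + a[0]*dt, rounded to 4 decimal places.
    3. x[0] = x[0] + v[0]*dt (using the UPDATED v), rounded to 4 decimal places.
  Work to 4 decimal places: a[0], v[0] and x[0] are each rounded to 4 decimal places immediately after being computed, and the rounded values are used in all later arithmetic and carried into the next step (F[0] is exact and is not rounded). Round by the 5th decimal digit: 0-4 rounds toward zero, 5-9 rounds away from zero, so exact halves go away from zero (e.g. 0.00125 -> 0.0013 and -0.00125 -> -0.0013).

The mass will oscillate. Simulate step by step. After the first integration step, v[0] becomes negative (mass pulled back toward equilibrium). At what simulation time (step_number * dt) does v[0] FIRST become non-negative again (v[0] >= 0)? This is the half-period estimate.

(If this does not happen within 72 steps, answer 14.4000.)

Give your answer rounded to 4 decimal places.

Answer: 2.2000

Derivation:
Step 0: x=[6.0000] v=[0.0000]
Step 1: x=[5.9424] v=[-0.2878]
Step 2: x=[5.8320] v=[-0.5519]
Step 3: x=[5.6779] v=[-0.7706]
Step 4: x=[5.4927] v=[-0.9260]
Step 5: x=[5.2917] v=[-1.0052]
Step 6: x=[5.0913] v=[-1.0018]
Step 7: x=[4.9081] v=[-0.9160]
Step 8: x=[4.7571] v=[-0.7549]
Step 9: x=[4.6508] v=[-0.5317]
Step 10: x=[4.5978] v=[-0.2648]
Step 11: x=[4.6026] v=[0.0239]
First v>=0 after going negative at step 11, time=2.2000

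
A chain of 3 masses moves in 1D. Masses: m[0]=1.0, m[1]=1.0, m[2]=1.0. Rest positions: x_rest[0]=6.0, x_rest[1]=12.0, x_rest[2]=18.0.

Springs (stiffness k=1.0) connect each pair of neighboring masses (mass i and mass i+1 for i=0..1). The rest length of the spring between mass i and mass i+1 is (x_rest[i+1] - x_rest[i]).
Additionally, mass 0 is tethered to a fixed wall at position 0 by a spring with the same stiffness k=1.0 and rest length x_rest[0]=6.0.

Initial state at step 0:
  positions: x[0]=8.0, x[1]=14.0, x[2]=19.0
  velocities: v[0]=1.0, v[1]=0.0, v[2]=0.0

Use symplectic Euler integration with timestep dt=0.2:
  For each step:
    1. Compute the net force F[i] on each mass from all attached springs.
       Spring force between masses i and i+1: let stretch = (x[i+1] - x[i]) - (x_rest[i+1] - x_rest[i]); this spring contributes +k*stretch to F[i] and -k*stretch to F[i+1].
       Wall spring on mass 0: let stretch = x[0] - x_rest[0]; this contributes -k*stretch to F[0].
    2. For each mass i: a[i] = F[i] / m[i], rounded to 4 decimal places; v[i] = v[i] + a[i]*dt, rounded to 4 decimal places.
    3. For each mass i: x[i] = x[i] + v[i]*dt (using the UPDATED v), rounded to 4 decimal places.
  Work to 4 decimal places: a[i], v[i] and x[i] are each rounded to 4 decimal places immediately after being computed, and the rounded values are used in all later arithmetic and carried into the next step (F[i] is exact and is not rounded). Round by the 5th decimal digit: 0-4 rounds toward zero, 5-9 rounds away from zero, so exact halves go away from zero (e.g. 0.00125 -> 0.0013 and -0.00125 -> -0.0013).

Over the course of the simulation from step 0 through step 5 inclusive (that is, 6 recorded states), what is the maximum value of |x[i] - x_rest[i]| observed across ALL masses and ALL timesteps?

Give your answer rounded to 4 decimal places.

Answer: 2.1488

Derivation:
Step 0: x=[8.0000 14.0000 19.0000] v=[1.0000 0.0000 0.0000]
Step 1: x=[8.1200 13.9600 19.0400] v=[0.6000 -0.2000 0.2000]
Step 2: x=[8.1488 13.8896 19.1168] v=[0.1440 -0.3520 0.3840]
Step 3: x=[8.0813 13.7987 19.2245] v=[-0.3376 -0.4547 0.5386]
Step 4: x=[7.9192 13.6961 19.3552] v=[-0.8104 -0.5130 0.6534]
Step 5: x=[7.6714 13.5888 19.4995] v=[-1.2389 -0.5366 0.7216]
Max displacement = 2.1488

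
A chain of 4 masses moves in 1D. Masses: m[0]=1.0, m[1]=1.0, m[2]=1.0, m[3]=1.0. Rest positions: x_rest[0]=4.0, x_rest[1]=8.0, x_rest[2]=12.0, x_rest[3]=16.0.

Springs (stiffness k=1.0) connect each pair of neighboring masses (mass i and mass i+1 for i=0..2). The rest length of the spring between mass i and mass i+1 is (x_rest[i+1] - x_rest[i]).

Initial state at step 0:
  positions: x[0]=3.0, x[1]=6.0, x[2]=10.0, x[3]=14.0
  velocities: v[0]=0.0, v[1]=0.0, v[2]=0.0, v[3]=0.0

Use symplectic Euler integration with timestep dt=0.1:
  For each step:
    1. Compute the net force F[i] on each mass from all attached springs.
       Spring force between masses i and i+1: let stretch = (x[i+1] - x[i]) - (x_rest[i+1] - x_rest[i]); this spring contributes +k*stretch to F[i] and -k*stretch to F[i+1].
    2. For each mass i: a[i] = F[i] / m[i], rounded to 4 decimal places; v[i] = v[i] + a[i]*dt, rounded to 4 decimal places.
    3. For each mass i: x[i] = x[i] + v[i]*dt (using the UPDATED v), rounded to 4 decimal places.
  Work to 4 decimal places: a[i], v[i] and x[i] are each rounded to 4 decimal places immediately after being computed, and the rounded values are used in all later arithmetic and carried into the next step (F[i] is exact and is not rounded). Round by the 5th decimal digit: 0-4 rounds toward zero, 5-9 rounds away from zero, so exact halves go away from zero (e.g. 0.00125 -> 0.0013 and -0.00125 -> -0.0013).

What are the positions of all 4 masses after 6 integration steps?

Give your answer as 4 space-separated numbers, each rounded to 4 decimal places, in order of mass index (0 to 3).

Step 0: x=[3.0000 6.0000 10.0000 14.0000] v=[0.0000 0.0000 0.0000 0.0000]
Step 1: x=[2.9900 6.0100 10.0000 14.0000] v=[-0.1000 0.1000 0.0000 0.0000]
Step 2: x=[2.9702 6.0297 10.0001 14.0000] v=[-0.1980 0.1970 0.0010 0.0000]
Step 3: x=[2.9410 6.0585 10.0005 14.0000] v=[-0.2921 0.2881 0.0040 0.0000]
Step 4: x=[2.9030 6.0956 10.0015 14.0000] v=[-0.3804 0.3706 0.0098 0.0001]
Step 5: x=[2.8569 6.1398 10.0034 14.0000] v=[-0.4611 0.4419 0.0191 0.0003]
Step 6: x=[2.8036 6.1898 10.0066 14.0001] v=[-0.5328 0.5000 0.0324 0.0006]

Answer: 2.8036 6.1898 10.0066 14.0001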